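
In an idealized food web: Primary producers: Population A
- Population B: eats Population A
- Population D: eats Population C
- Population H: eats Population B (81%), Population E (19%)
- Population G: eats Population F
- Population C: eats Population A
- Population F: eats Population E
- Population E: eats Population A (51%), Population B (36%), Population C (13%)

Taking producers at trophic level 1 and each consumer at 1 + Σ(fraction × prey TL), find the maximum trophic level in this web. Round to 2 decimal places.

4.49

Population B: 1 + 1 = 2
Population C: 1 + 1 = 2
Population D: 1 + 2 = 3
Population E: 1 + (0.51×1 + 0.36×2 + 0.13×2) = 2.49
Population F: 1 + 2.49 = 3.49
Population G: 1 + 3.49 = 4.49
Population H: 1 + (0.81×2 + 0.19×2.49) = 3.0931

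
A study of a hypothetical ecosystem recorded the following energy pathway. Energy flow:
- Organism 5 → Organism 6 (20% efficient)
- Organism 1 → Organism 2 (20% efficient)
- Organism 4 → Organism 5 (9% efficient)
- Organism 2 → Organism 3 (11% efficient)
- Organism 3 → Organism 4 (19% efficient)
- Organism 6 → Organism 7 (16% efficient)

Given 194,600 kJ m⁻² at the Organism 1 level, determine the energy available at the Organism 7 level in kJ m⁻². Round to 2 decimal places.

Organism 2: 194600 × 0.2 = 38920 kJ m⁻²
Organism 3: 38920 × 0.11 = 4281.2 kJ m⁻²
Organism 4: 4281.2 × 0.19 = 813.428 kJ m⁻²
Organism 5: 813.428 × 0.09 = 73.20852 kJ m⁻²
Organism 6: 73.20852 × 0.2 = 14.641704 kJ m⁻²
Organism 7: 14.641704 × 0.16 = 2.34267264 kJ m⁻²

2.34 kJ m⁻²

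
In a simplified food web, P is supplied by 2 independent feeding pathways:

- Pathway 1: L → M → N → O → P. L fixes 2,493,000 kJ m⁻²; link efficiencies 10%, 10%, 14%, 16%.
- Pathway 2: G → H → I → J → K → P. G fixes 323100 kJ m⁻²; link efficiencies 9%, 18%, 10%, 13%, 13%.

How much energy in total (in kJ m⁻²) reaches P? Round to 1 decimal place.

Pathway 1: 2493000 × 0.1 × 0.1 × 0.14 × 0.16 = 558.432 kJ m⁻²
Pathway 2: 323100 × 0.09 × 0.18 × 0.1 × 0.13 × 0.13 = 8.8458318 kJ m⁻²
Total at P: 558.432 + 8.8458318 = 567.2778318 kJ m⁻²

567.3 kJ m⁻²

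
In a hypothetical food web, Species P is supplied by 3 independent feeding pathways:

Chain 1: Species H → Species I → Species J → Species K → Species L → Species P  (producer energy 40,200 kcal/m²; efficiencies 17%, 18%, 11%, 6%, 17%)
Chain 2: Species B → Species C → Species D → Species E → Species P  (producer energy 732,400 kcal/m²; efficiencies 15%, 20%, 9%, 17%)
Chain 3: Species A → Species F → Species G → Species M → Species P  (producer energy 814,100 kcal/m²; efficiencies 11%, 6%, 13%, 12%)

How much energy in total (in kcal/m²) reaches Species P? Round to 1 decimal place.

421.4 kcal/m²

Chain 1: 40200 × 0.17 × 0.18 × 0.11 × 0.06 × 0.17 = 1.38019464 kcal/m²
Chain 2: 732400 × 0.15 × 0.2 × 0.09 × 0.17 = 336.1716 kcal/m²
Chain 3: 814100 × 0.11 × 0.06 × 0.13 × 0.12 = 83.819736 kcal/m²
Total at Species P: 1.38019464 + 336.1716 + 83.819736 = 421.37153064 kcal/m²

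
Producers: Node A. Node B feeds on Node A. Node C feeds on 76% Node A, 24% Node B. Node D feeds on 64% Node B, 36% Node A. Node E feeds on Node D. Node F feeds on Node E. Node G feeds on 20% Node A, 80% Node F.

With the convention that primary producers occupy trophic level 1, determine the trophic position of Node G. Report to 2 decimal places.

4.91

Node B: 1 + 1 = 2
Node C: 1 + (0.76×1 + 0.24×2) = 2.24
Node D: 1 + (0.64×2 + 0.36×1) = 2.64
Node E: 1 + 2.64 = 3.64
Node F: 1 + 3.64 = 4.64
Node G: 1 + (0.2×1 + 0.8×4.64) = 4.912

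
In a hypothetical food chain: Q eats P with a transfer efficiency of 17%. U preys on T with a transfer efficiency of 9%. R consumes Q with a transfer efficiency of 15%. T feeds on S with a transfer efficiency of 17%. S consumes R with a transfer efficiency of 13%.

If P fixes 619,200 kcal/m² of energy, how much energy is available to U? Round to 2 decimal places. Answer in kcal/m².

Q: 619200 × 0.17 = 105264 kcal/m²
R: 105264 × 0.15 = 15789.6 kcal/m²
S: 15789.6 × 0.13 = 2052.648 kcal/m²
T: 2052.648 × 0.17 = 348.95016 kcal/m²
U: 348.95016 × 0.09 = 31.4055144 kcal/m²

31.41 kcal/m²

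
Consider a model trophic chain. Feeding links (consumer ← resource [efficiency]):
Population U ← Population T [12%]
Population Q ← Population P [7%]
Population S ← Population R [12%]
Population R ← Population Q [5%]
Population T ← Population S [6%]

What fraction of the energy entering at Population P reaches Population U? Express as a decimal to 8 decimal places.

Product of link efficiencies: 0.07 × 0.05 × 0.12 × 0.06 × 0.12 = 0.000003024

0.00000302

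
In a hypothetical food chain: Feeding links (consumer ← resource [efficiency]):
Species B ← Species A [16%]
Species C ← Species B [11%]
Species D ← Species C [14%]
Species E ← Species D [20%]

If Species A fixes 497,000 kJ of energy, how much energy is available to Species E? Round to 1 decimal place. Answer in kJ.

Species B: 497000 × 0.16 = 79520 kJ
Species C: 79520 × 0.11 = 8747.2 kJ
Species D: 8747.2 × 0.14 = 1224.608 kJ
Species E: 1224.608 × 0.2 = 244.9216 kJ

244.9 kJ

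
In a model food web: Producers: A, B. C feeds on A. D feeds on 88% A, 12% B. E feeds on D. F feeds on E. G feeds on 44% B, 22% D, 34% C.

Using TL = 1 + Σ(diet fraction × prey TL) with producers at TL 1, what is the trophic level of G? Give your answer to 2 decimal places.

2.56

C: 1 + 1 = 2
D: 1 + (0.88×1 + 0.12×1) = 2
E: 1 + 2 = 3
F: 1 + 3 = 4
G: 1 + (0.44×1 + 0.22×2 + 0.34×2) = 2.56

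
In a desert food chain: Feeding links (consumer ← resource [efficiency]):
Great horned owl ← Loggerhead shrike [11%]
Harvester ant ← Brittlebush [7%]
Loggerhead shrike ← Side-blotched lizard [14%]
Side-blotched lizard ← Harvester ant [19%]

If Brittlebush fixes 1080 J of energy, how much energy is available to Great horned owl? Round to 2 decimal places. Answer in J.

Harvester ant: 1080 × 0.07 = 75.6 J
Side-blotched lizard: 75.6 × 0.19 = 14.364 J
Loggerhead shrike: 14.364 × 0.14 = 2.01096 J
Great horned owl: 2.01096 × 0.11 = 0.2212056 J

0.22 J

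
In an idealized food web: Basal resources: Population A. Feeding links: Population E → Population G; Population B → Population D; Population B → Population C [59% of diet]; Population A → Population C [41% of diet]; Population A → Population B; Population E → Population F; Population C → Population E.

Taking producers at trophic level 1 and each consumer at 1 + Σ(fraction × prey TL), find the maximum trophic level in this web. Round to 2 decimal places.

4.59

Population B: 1 + 1 = 2
Population C: 1 + (0.41×1 + 0.59×2) = 2.59
Population D: 1 + 2 = 3
Population E: 1 + 2.59 = 3.59
Population F: 1 + 3.59 = 4.59
Population G: 1 + 3.59 = 4.59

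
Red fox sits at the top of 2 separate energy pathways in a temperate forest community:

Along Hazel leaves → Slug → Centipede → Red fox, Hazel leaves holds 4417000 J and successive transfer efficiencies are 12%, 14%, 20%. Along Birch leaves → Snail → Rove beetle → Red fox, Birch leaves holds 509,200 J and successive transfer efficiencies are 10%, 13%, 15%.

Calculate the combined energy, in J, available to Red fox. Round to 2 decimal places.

Via Hazel leaves: 4417000 × 0.12 × 0.14 × 0.2 = 14841.12 J
Via Birch leaves: 509200 × 0.1 × 0.13 × 0.15 = 992.94 J
Total at Red fox: 14841.12 + 992.94 = 15834.06 J

15834.06 J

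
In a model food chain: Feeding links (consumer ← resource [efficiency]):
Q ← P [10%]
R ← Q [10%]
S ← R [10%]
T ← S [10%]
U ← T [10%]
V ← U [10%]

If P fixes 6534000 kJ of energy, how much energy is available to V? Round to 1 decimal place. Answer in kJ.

6.5 kJ

Q: 6534000 × 0.1 = 653400 kJ
R: 653400 × 0.1 = 65340 kJ
S: 65340 × 0.1 = 6534 kJ
T: 6534 × 0.1 = 653.4 kJ
U: 653.4 × 0.1 = 65.34 kJ
V: 65.34 × 0.1 = 6.534 kJ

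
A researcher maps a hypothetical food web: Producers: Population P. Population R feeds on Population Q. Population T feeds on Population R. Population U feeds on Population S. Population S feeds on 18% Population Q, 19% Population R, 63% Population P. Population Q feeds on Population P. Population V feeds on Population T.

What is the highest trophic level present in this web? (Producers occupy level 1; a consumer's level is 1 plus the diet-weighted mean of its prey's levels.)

5

Population Q: 1 + 1 = 2
Population R: 1 + 2 = 3
Population S: 1 + (0.18×2 + 0.19×3 + 0.63×1) = 2.56
Population T: 1 + 3 = 4
Population U: 1 + 2.56 = 3.56
Population V: 1 + 4 = 5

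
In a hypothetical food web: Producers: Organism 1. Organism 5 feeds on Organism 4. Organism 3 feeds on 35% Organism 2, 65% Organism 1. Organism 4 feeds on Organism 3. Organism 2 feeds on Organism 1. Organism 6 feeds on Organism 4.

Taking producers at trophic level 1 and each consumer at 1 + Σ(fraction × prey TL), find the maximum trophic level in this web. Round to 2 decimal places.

Organism 2: 1 + 1 = 2
Organism 3: 1 + (0.35×2 + 0.65×1) = 2.35
Organism 4: 1 + 2.35 = 3.35
Organism 5: 1 + 3.35 = 4.35
Organism 6: 1 + 3.35 = 4.35

4.35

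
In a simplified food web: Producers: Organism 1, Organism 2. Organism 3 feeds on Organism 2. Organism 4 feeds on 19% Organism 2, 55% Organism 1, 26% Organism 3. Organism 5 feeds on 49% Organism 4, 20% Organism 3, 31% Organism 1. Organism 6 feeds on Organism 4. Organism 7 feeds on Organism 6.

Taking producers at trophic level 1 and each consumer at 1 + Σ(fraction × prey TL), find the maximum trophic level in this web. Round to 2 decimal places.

4.26

Organism 3: 1 + 1 = 2
Organism 4: 1 + (0.19×1 + 0.55×1 + 0.26×2) = 2.26
Organism 5: 1 + (0.49×2.26 + 0.2×2 + 0.31×1) = 2.8174
Organism 6: 1 + 2.26 = 3.26
Organism 7: 1 + 3.26 = 4.26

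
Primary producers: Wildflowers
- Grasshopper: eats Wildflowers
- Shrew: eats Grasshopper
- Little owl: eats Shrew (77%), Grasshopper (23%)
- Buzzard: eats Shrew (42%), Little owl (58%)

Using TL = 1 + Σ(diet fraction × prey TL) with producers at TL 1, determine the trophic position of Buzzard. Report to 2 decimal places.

Grasshopper: 1 + 1 = 2
Shrew: 1 + 2 = 3
Little owl: 1 + (0.77×3 + 0.23×2) = 3.77
Buzzard: 1 + (0.42×3 + 0.58×3.77) = 4.4466

4.45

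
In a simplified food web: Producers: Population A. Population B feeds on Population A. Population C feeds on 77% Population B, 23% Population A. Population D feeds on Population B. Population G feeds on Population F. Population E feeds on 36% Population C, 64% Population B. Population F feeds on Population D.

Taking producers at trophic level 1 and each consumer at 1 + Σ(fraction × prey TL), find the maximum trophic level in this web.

5

Population B: 1 + 1 = 2
Population C: 1 + (0.77×2 + 0.23×1) = 2.77
Population D: 1 + 2 = 3
Population E: 1 + (0.36×2.77 + 0.64×2) = 3.2772
Population F: 1 + 3 = 4
Population G: 1 + 4 = 5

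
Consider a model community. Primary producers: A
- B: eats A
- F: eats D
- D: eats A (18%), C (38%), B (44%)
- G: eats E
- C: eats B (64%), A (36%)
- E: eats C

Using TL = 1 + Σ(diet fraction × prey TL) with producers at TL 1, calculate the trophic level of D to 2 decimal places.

3.06

B: 1 + 1 = 2
C: 1 + (0.64×2 + 0.36×1) = 2.64
D: 1 + (0.18×1 + 0.38×2.64 + 0.44×2) = 3.0632
E: 1 + 2.64 = 3.64
F: 1 + 3.0632 = 4.0632
G: 1 + 3.64 = 4.64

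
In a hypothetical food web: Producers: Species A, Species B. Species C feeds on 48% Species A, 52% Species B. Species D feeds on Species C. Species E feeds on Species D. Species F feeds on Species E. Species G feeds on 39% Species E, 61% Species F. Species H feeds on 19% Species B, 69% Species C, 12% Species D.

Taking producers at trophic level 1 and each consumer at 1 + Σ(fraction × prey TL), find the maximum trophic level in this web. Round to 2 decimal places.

Species C: 1 + (0.48×1 + 0.52×1) = 2
Species D: 1 + 2 = 3
Species E: 1 + 3 = 4
Species F: 1 + 4 = 5
Species G: 1 + (0.39×4 + 0.61×5) = 5.61
Species H: 1 + (0.19×1 + 0.69×2 + 0.12×3) = 2.93

5.61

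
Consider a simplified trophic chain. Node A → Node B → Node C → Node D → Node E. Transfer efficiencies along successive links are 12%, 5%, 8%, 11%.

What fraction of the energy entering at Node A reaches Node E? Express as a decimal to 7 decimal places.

Product of link efficiencies: 0.12 × 0.05 × 0.08 × 0.11 = 0.0000528

0.0000528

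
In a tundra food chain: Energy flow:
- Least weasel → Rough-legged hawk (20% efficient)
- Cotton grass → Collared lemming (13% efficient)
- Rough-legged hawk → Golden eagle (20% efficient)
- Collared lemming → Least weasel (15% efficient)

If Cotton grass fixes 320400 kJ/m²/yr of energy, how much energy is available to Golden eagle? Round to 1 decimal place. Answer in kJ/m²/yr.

Collared lemming: 320400 × 0.13 = 41652 kJ/m²/yr
Least weasel: 41652 × 0.15 = 6247.8 kJ/m²/yr
Rough-legged hawk: 6247.8 × 0.2 = 1249.56 kJ/m²/yr
Golden eagle: 1249.56 × 0.2 = 249.912 kJ/m²/yr

249.9 kJ/m²/yr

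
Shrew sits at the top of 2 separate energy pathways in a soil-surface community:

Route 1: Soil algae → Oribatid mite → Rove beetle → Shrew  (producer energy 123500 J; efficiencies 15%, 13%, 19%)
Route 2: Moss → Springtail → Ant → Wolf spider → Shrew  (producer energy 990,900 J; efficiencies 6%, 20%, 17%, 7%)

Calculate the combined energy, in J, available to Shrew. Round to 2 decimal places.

Route 1: 123500 × 0.15 × 0.13 × 0.19 = 457.5675 J
Route 2: 990900 × 0.06 × 0.2 × 0.17 × 0.07 = 141.50052 J
Total at Shrew: 457.5675 + 141.50052 = 599.06802 J

599.07 J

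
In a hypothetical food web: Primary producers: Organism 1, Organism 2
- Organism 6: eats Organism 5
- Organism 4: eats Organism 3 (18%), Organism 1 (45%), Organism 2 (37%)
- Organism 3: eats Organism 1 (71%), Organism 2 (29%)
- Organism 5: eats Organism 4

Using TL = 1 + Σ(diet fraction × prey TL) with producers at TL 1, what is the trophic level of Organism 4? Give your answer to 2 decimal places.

Organism 3: 1 + (0.71×1 + 0.29×1) = 2
Organism 4: 1 + (0.18×2 + 0.45×1 + 0.37×1) = 2.18
Organism 5: 1 + 2.18 = 3.18
Organism 6: 1 + 3.18 = 4.18

2.18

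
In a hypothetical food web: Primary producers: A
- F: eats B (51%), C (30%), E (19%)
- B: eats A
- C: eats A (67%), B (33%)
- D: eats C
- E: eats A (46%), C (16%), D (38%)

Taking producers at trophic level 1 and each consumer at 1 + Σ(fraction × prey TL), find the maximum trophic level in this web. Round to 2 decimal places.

3.33

B: 1 + 1 = 2
C: 1 + (0.67×1 + 0.33×2) = 2.33
D: 1 + 2.33 = 3.33
E: 1 + (0.46×1 + 0.16×2.33 + 0.38×3.33) = 3.0982
F: 1 + (0.51×2 + 0.3×2.33 + 0.19×3.0982) = 3.307658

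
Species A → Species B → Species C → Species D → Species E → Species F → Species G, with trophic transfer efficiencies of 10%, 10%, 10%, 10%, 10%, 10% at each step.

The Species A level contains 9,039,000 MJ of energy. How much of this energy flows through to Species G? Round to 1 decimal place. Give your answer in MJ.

Species B: 9039000 × 0.1 = 903900 MJ
Species C: 903900 × 0.1 = 90390 MJ
Species D: 90390 × 0.1 = 9039 MJ
Species E: 9039 × 0.1 = 903.9 MJ
Species F: 903.9 × 0.1 = 90.39 MJ
Species G: 90.39 × 0.1 = 9.039 MJ

9.0 MJ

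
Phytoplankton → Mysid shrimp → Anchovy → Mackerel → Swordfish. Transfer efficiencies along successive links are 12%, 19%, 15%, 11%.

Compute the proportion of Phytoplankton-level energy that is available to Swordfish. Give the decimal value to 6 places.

0.000376

Product of link efficiencies: 0.12 × 0.19 × 0.15 × 0.11 = 0.0003762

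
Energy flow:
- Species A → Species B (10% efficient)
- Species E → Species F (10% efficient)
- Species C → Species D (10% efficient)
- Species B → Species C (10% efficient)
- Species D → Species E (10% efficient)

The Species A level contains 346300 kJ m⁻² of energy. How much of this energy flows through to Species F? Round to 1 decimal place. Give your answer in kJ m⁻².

3.5 kJ m⁻²

Species B: 346300 × 0.1 = 34630 kJ m⁻²
Species C: 34630 × 0.1 = 3463 kJ m⁻²
Species D: 3463 × 0.1 = 346.3 kJ m⁻²
Species E: 346.3 × 0.1 = 34.63 kJ m⁻²
Species F: 34.63 × 0.1 = 3.463 kJ m⁻²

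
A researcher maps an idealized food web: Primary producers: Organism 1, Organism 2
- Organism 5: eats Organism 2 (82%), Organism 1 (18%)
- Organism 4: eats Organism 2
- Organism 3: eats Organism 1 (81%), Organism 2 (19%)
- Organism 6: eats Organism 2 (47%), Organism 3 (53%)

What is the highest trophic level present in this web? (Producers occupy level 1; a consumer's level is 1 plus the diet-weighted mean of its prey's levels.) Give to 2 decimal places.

Organism 3: 1 + (0.81×1 + 0.19×1) = 2
Organism 4: 1 + 1 = 2
Organism 5: 1 + (0.82×1 + 0.18×1) = 2
Organism 6: 1 + (0.47×1 + 0.53×2) = 2.53

2.53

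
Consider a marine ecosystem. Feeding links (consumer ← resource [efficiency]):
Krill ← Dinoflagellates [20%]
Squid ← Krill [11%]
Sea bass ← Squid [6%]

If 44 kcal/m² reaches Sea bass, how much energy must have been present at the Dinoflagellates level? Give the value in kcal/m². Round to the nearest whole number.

Cumulative transfer efficiency: 0.2 × 0.11 × 0.06 = 0.00132
Dinoflagellates energy = 44 / 0.00132 = 33333 kcal/m²

33333 kcal/m²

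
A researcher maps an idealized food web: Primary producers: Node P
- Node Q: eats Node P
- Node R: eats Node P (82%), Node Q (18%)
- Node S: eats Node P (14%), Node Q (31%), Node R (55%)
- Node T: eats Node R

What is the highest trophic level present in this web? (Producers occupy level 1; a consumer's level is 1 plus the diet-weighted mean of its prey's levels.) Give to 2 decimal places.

3.18

Node Q: 1 + 1 = 2
Node R: 1 + (0.82×1 + 0.18×2) = 2.18
Node S: 1 + (0.14×1 + 0.31×2 + 0.55×2.18) = 2.959
Node T: 1 + 2.18 = 3.18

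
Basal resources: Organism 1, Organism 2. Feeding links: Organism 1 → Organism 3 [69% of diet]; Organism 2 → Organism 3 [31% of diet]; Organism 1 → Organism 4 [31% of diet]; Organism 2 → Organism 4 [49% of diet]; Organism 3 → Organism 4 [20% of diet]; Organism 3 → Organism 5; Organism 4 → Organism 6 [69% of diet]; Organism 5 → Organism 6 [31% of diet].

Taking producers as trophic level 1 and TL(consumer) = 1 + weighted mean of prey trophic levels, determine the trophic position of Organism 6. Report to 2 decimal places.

Organism 3: 1 + (0.69×1 + 0.31×1) = 2
Organism 4: 1 + (0.31×1 + 0.49×1 + 0.2×2) = 2.2
Organism 5: 1 + 2 = 3
Organism 6: 1 + (0.69×2.2 + 0.31×3) = 3.448

3.45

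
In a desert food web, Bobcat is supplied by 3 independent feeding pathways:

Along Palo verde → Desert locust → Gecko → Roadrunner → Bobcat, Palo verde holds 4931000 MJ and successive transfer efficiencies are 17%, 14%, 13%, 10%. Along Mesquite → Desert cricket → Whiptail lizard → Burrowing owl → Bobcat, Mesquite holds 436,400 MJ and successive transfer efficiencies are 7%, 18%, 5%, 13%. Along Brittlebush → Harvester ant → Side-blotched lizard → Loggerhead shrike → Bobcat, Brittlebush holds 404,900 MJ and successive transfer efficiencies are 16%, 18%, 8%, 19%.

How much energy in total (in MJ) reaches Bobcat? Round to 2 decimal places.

Via Palo verde: 4931000 × 0.17 × 0.14 × 0.13 × 0.1 = 1525.6514 MJ
Via Mesquite: 436400 × 0.07 × 0.18 × 0.05 × 0.13 = 35.74116 MJ
Via Brittlebush: 404900 × 0.16 × 0.18 × 0.08 × 0.19 = 177.249024 MJ
Total at Bobcat: 1525.6514 + 35.74116 + 177.249024 = 1738.641584 MJ

1738.64 MJ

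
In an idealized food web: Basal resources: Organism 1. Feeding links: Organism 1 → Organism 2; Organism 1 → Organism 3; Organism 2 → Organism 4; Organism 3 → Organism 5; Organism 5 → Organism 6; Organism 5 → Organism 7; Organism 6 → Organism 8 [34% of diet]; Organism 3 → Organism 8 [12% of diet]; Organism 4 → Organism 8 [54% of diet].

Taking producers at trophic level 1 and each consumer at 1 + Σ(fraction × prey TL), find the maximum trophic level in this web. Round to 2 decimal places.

Organism 2: 1 + 1 = 2
Organism 3: 1 + 1 = 2
Organism 4: 1 + 2 = 3
Organism 5: 1 + 2 = 3
Organism 6: 1 + 3 = 4
Organism 7: 1 + 3 = 4
Organism 8: 1 + (0.34×4 + 0.12×2 + 0.54×3) = 4.22

4.22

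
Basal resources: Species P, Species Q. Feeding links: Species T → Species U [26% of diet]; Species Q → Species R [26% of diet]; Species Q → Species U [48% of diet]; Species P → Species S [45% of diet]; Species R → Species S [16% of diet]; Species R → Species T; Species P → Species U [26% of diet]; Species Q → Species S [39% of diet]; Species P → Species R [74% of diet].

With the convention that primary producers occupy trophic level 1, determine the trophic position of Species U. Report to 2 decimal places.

2.52

Species R: 1 + (0.74×1 + 0.26×1) = 2
Species S: 1 + (0.45×1 + 0.39×1 + 0.16×2) = 2.16
Species T: 1 + 2 = 3
Species U: 1 + (0.48×1 + 0.26×3 + 0.26×1) = 2.52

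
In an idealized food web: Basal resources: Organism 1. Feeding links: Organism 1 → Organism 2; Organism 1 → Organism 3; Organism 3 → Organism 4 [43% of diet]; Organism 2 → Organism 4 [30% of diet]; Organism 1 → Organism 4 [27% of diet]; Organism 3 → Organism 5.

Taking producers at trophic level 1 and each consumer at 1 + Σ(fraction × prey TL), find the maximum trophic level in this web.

Organism 2: 1 + 1 = 2
Organism 3: 1 + 1 = 2
Organism 4: 1 + (0.43×2 + 0.3×2 + 0.27×1) = 2.73
Organism 5: 1 + 2 = 3

3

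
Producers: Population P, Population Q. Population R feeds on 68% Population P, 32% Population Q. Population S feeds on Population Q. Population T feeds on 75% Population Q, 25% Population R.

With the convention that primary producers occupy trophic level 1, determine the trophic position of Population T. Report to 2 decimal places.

Population R: 1 + (0.68×1 + 0.32×1) = 2
Population S: 1 + 1 = 2
Population T: 1 + (0.75×1 + 0.25×2) = 2.25

2.25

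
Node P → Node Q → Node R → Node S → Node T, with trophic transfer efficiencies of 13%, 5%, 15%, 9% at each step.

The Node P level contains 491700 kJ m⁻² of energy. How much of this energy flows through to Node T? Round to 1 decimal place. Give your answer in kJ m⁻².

43.1 kJ m⁻²

Node Q: 491700 × 0.13 = 63921 kJ m⁻²
Node R: 63921 × 0.05 = 3196.05 kJ m⁻²
Node S: 3196.05 × 0.15 = 479.4075 kJ m⁻²
Node T: 479.4075 × 0.09 = 43.146675 kJ m⁻²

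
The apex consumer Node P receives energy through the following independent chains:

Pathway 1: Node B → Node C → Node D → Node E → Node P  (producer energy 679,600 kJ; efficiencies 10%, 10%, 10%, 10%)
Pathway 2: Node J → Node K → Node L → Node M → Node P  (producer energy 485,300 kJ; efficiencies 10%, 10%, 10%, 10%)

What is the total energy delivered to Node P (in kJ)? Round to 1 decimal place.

116.5 kJ

Pathway 1: 679600 × 0.1 × 0.1 × 0.1 × 0.1 = 67.96 kJ
Pathway 2: 485300 × 0.1 × 0.1 × 0.1 × 0.1 = 48.53 kJ
Total at Node P: 67.96 + 48.53 = 116.49 kJ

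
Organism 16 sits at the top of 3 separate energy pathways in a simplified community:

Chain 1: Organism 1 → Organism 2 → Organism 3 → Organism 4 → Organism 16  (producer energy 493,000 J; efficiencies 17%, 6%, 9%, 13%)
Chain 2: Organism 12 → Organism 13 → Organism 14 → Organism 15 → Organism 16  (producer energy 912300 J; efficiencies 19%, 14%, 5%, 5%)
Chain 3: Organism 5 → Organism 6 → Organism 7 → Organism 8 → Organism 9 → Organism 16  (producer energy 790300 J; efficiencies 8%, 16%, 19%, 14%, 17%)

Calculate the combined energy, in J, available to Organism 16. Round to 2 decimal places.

165.25 J

Chain 1: 493000 × 0.17 × 0.06 × 0.09 × 0.13 = 58.83462 J
Chain 2: 912300 × 0.19 × 0.14 × 0.05 × 0.05 = 60.66795 J
Chain 3: 790300 × 0.08 × 0.16 × 0.19 × 0.14 × 0.17 = 45.74382848 J
Total at Organism 16: 58.83462 + 60.66795 + 45.74382848 = 165.24639848 J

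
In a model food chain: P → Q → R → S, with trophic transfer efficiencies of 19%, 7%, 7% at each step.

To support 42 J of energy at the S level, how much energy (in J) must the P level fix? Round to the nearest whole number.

Cumulative transfer efficiency: 0.19 × 0.07 × 0.07 = 0.000931
P energy = 42 / 0.000931 = 45113 J

45113 J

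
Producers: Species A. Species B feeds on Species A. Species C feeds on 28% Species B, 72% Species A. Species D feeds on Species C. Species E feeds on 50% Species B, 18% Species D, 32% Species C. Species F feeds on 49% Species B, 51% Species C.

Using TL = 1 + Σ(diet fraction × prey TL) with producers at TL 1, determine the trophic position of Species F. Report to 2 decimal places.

Species B: 1 + 1 = 2
Species C: 1 + (0.28×2 + 0.72×1) = 2.28
Species D: 1 + 2.28 = 3.28
Species E: 1 + (0.5×2 + 0.18×3.28 + 0.32×2.28) = 3.32
Species F: 1 + (0.49×2 + 0.51×2.28) = 3.1428

3.14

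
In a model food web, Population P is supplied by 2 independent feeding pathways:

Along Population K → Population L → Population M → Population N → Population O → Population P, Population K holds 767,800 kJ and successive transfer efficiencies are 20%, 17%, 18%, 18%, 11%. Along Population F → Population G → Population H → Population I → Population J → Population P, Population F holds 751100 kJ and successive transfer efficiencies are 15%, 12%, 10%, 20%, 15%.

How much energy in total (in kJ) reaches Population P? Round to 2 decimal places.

Via Population K: 767800 × 0.2 × 0.17 × 0.18 × 0.18 × 0.11 = 93.0389328 kJ
Via Population F: 751100 × 0.15 × 0.12 × 0.1 × 0.2 × 0.15 = 40.5594 kJ
Total at Population P: 93.0389328 + 40.5594 = 133.5983328 kJ

133.60 kJ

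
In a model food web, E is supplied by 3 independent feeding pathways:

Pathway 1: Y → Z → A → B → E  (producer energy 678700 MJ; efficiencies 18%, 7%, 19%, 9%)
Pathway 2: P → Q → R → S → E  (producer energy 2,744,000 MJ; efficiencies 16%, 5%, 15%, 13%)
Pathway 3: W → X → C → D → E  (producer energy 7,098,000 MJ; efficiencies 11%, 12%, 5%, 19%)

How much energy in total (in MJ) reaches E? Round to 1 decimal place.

Pathway 1: 678700 × 0.18 × 0.07 × 0.19 × 0.09 = 146.232702 MJ
Pathway 2: 2744000 × 0.16 × 0.05 × 0.15 × 0.13 = 428.064 MJ
Pathway 3: 7098000 × 0.11 × 0.12 × 0.05 × 0.19 = 890.0892 MJ
Total at E: 146.232702 + 428.064 + 890.0892 = 1464.385902 MJ

1464.4 MJ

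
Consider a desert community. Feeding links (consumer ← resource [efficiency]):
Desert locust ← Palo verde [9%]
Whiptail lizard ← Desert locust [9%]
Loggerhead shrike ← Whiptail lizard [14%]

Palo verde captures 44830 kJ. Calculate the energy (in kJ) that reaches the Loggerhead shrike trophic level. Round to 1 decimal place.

Desert locust: 44830 × 0.09 = 4034.7 kJ
Whiptail lizard: 4034.7 × 0.09 = 363.123 kJ
Loggerhead shrike: 363.123 × 0.14 = 50.83722 kJ

50.8 kJ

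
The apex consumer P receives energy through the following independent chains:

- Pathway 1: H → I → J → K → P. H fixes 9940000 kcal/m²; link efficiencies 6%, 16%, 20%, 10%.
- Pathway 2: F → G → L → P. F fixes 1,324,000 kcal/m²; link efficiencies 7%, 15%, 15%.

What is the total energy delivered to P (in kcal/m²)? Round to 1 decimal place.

3993.8 kcal/m²

Pathway 1: 9940000 × 0.06 × 0.16 × 0.2 × 0.1 = 1908.48 kcal/m²
Pathway 2: 1324000 × 0.07 × 0.15 × 0.15 = 2085.3 kcal/m²
Total at P: 1908.48 + 2085.3 = 3993.78 kcal/m²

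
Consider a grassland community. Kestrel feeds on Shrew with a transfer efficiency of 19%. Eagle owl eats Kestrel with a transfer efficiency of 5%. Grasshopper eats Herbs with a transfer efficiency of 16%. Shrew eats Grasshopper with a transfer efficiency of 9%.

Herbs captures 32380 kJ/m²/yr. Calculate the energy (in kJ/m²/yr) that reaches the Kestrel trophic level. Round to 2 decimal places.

88.59 kJ/m²/yr

Grasshopper: 32380 × 0.16 = 5180.8 kJ/m²/yr
Shrew: 5180.8 × 0.09 = 466.272 kJ/m²/yr
Kestrel: 466.272 × 0.19 = 88.59168 kJ/m²/yr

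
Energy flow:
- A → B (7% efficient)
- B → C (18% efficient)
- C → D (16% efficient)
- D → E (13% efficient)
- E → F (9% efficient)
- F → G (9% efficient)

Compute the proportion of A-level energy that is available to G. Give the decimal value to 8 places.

0.00000212

Product of link efficiencies: 0.07 × 0.18 × 0.16 × 0.13 × 0.09 × 0.09 = 0.000002122848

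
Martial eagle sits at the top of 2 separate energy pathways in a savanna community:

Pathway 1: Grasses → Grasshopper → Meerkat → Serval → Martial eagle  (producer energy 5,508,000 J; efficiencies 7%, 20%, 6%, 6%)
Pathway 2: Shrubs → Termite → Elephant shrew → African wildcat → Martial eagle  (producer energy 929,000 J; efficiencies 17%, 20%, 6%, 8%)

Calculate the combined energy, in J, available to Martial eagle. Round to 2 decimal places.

Pathway 1: 5508000 × 0.07 × 0.2 × 0.06 × 0.06 = 277.6032 J
Pathway 2: 929000 × 0.17 × 0.2 × 0.06 × 0.08 = 151.6128 J
Total at Martial eagle: 277.6032 + 151.6128 = 429.216 J

429.22 J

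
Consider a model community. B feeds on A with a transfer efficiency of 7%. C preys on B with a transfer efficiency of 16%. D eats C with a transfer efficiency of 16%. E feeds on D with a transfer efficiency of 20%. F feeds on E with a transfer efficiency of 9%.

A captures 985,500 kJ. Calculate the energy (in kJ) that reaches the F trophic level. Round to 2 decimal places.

31.79 kJ

B: 985500 × 0.07 = 68985 kJ
C: 68985 × 0.16 = 11037.6 kJ
D: 11037.6 × 0.16 = 1766.016 kJ
E: 1766.016 × 0.2 = 353.2032 kJ
F: 353.2032 × 0.09 = 31.788288 kJ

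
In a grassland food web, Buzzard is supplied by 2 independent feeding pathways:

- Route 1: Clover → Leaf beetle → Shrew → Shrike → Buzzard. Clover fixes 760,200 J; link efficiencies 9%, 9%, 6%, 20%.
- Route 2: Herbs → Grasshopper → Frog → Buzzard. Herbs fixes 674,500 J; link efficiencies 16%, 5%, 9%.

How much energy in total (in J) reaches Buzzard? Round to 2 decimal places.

Route 1: 760200 × 0.09 × 0.09 × 0.06 × 0.2 = 73.89144 J
Route 2: 674500 × 0.16 × 0.05 × 0.09 = 485.64 J
Total at Buzzard: 73.89144 + 485.64 = 559.53144 J

559.53 J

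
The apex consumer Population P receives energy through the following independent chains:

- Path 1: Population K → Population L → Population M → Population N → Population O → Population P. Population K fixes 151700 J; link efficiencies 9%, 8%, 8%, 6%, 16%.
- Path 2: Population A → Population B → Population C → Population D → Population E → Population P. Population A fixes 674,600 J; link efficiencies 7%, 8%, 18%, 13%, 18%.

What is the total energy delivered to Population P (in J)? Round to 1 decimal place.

16.8 J

Path 1: 151700 × 0.09 × 0.08 × 0.08 × 0.06 × 0.16 = 0.83884032 J
Path 2: 674600 × 0.07 × 0.08 × 0.18 × 0.13 × 0.18 = 15.91192512 J
Total at Population P: 0.83884032 + 15.91192512 = 16.75076544 J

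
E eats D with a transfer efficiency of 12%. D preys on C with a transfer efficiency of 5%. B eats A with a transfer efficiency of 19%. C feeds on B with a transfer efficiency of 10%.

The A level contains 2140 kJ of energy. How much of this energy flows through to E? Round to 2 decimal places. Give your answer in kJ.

0.24 kJ

B: 2140 × 0.19 = 406.6 kJ
C: 406.6 × 0.1 = 40.66 kJ
D: 40.66 × 0.05 = 2.033 kJ
E: 2.033 × 0.12 = 0.24396 kJ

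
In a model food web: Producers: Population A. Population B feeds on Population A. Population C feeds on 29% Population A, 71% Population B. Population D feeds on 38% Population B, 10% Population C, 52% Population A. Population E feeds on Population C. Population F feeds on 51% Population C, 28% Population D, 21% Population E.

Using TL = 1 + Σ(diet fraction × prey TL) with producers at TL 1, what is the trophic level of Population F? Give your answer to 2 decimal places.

3.88

Population B: 1 + 1 = 2
Population C: 1 + (0.29×1 + 0.71×2) = 2.71
Population D: 1 + (0.38×2 + 0.1×2.71 + 0.52×1) = 2.551
Population E: 1 + 2.71 = 3.71
Population F: 1 + (0.51×2.71 + 0.28×2.551 + 0.21×3.71) = 3.87548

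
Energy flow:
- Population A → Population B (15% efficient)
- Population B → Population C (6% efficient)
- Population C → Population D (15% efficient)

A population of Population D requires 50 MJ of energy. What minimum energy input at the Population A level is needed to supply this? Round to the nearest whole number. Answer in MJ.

37037 MJ

Cumulative transfer efficiency: 0.15 × 0.06 × 0.15 = 0.00135
Population A energy = 50 / 0.00135 = 37037 MJ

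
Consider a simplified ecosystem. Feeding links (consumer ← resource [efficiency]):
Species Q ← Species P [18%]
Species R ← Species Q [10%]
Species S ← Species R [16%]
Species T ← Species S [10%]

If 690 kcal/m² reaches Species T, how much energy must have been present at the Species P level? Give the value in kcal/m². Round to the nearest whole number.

Cumulative transfer efficiency: 0.18 × 0.1 × 0.16 × 0.1 = 0.000288
Species P energy = 690 / 0.000288 = 2395833 kcal/m²

2395833 kcal/m²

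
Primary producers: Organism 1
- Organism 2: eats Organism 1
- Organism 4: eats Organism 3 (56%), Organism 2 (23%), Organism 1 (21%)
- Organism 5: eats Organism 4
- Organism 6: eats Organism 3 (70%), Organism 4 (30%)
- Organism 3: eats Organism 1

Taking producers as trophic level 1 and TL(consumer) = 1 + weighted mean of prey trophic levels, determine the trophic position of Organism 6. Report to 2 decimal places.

3.24

Organism 2: 1 + 1 = 2
Organism 3: 1 + 1 = 2
Organism 4: 1 + (0.56×2 + 0.23×2 + 0.21×1) = 2.79
Organism 5: 1 + 2.79 = 3.79
Organism 6: 1 + (0.7×2 + 0.3×2.79) = 3.237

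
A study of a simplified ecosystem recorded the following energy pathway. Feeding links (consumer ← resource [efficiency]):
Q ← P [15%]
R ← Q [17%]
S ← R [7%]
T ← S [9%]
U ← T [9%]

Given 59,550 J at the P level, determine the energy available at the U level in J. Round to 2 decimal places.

0.86 J

Q: 59550 × 0.15 = 8932.5 J
R: 8932.5 × 0.17 = 1518.525 J
S: 1518.525 × 0.07 = 106.29675 J
T: 106.29675 × 0.09 = 9.5667075 J
U: 9.5667075 × 0.09 = 0.861003675 J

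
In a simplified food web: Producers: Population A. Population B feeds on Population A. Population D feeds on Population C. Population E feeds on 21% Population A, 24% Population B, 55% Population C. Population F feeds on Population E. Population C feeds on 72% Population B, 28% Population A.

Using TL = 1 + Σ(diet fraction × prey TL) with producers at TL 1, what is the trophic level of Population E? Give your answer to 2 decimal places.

3.19

Population B: 1 + 1 = 2
Population C: 1 + (0.72×2 + 0.28×1) = 2.72
Population D: 1 + 2.72 = 3.72
Population E: 1 + (0.21×1 + 0.24×2 + 0.55×2.72) = 3.186
Population F: 1 + 3.186 = 4.186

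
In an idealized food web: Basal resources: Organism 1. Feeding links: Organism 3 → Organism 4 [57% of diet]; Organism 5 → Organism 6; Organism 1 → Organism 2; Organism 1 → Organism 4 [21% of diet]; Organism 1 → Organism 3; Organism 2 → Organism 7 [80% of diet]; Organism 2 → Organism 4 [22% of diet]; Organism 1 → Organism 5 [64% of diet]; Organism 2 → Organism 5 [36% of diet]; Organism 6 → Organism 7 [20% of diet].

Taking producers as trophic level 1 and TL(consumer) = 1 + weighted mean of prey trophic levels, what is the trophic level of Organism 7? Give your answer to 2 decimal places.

3.27

Organism 2: 1 + 1 = 2
Organism 3: 1 + 1 = 2
Organism 4: 1 + (0.57×2 + 0.22×2 + 0.21×1) = 2.79
Organism 5: 1 + (0.36×2 + 0.64×1) = 2.36
Organism 6: 1 + 2.36 = 3.36
Organism 7: 1 + (0.2×3.36 + 0.8×2) = 3.272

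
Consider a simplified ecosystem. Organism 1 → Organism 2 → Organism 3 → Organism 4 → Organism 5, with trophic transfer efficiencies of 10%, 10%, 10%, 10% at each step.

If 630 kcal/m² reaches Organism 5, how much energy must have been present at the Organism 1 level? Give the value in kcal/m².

Cumulative transfer efficiency: 0.1 × 0.1 × 0.1 × 0.1 = 0.0001
Organism 1 energy = 630 / 0.0001 = 6300000 kcal/m²

6300000 kcal/m²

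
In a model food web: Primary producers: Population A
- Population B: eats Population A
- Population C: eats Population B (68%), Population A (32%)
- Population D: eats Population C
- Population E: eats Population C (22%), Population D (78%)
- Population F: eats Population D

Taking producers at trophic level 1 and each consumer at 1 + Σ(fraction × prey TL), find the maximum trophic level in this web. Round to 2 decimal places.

Population B: 1 + 1 = 2
Population C: 1 + (0.68×2 + 0.32×1) = 2.68
Population D: 1 + 2.68 = 3.68
Population E: 1 + (0.22×2.68 + 0.78×3.68) = 4.46
Population F: 1 + 3.68 = 4.68

4.68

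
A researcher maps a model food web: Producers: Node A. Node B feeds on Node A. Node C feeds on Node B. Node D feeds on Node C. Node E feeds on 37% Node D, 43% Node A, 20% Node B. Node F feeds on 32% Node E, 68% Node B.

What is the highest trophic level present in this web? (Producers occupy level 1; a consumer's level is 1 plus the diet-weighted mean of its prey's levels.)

Node B: 1 + 1 = 2
Node C: 1 + 2 = 3
Node D: 1 + 3 = 4
Node E: 1 + (0.37×4 + 0.43×1 + 0.2×2) = 3.31
Node F: 1 + (0.32×3.31 + 0.68×2) = 3.4192

4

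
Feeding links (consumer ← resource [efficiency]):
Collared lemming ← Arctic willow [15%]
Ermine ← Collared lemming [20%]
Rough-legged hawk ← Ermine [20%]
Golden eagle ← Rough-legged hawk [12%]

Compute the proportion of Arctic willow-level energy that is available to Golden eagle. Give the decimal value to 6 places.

0.000720

Product of link efficiencies: 0.15 × 0.2 × 0.2 × 0.12 = 0.00072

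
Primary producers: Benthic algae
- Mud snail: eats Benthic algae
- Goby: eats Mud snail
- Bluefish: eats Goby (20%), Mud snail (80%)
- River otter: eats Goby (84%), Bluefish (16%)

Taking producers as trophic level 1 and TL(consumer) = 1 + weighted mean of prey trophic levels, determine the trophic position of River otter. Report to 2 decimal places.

4.03

Mud snail: 1 + 1 = 2
Goby: 1 + 2 = 3
Bluefish: 1 + (0.2×3 + 0.8×2) = 3.2
River otter: 1 + (0.84×3 + 0.16×3.2) = 4.032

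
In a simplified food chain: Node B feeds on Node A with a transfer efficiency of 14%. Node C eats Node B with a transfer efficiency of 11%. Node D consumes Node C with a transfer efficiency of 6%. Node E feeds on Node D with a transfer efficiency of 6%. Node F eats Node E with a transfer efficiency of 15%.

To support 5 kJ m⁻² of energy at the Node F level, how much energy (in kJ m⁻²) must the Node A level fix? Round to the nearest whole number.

Cumulative transfer efficiency: 0.14 × 0.11 × 0.06 × 0.06 × 0.15 = 0.000008316
Node A energy = 5 / 0.000008316 = 601251 kJ m⁻²

601251 kJ m⁻²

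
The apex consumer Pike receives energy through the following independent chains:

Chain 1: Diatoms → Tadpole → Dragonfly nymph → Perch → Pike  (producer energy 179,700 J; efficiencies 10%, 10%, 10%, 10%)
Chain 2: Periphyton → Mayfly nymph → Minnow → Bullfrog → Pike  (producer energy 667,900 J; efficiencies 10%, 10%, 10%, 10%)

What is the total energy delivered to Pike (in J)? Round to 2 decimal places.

Chain 1: 179700 × 0.1 × 0.1 × 0.1 × 0.1 = 17.97 J
Chain 2: 667900 × 0.1 × 0.1 × 0.1 × 0.1 = 66.79 J
Total at Pike: 17.97 + 66.79 = 84.76 J

84.76 J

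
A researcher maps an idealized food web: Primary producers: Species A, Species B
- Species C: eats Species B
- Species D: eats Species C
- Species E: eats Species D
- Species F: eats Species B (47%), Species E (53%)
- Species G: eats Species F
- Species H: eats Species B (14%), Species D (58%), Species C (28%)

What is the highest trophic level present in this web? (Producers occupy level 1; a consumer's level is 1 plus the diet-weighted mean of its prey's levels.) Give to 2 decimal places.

4.59

Species C: 1 + 1 = 2
Species D: 1 + 2 = 3
Species E: 1 + 3 = 4
Species F: 1 + (0.47×1 + 0.53×4) = 3.59
Species G: 1 + 3.59 = 4.59
Species H: 1 + (0.14×1 + 0.58×3 + 0.28×2) = 3.44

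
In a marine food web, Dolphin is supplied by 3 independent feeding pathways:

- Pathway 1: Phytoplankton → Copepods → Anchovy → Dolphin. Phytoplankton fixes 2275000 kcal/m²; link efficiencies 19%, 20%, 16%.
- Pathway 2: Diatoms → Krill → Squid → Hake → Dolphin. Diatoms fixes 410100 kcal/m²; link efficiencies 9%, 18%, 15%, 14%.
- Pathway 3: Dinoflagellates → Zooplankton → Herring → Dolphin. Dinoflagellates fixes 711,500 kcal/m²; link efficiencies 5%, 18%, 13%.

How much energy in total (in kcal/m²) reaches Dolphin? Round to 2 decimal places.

Pathway 1: 2275000 × 0.19 × 0.2 × 0.16 = 13832 kcal/m²
Pathway 2: 410100 × 0.09 × 0.18 × 0.15 × 0.14 = 139.51602 kcal/m²
Pathway 3: 711500 × 0.05 × 0.18 × 0.13 = 832.455 kcal/m²
Total at Dolphin: 13832 + 139.51602 + 832.455 = 14803.97102 kcal/m²

14803.97 kcal/m²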